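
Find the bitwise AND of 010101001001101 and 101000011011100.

AND: 1 only when both bits are 1
  010101001001101
& 101000011011100
-----------------
  000000001001100
Decimal: 10829 & 20700 = 76



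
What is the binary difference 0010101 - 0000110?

Method 1 - Direct subtraction (column by column from the right: bit − bit − borrow-in; if negative, add 2 and borrow 1 from the next column):
borrow: 0011100
        0010101
-       0000110
---------------
        0001111

Method 2 - Add two's complement:
Two's complement of 0000110: invert → 1111001, add 1 → 1111010
  0010101
+ 1111010
---------
 10001111  (end carry out of the top bit = 1)
Discarding the end carry: 0001111
Decimal check:
  0010101 = 16 + 4 + 1 = 21
  0000110 = 4 + 2 = 6
  21 - 6 = 15, and 0001111 = 8 + 4 + 2 + 1 = 15 ✓



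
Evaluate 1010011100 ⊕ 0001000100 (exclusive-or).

XOR: 1 when bits differ
  1010011100
^ 0001000100
------------
  1011011000
Decimal: 668 ^ 68 = 728



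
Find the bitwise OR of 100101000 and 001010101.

OR: 1 when either bit is 1
  100101000
| 001010101
-----------
  101111101
Decimal: 296 | 85 = 381



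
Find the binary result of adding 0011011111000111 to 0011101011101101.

Add column by column from the right: bit + bit + carry-in; write the sum mod 2, carry 1 when the sum is 2 or 3.
carry:  0111111110011110
        0011011111000111
+       0011101011101101
------------------------
       00111001010110100
(the carry out of the leftmost column, 0, becomes the leading bit)
Decimal check:
  0011011111000111 = 8192 + 4096 + 1024 + 512 + 256 + 128 + 64 + 4 + 2 + 1 = 14279
  0011101011101101 = 8192 + 4096 + 2048 + 512 + 128 + 64 + 32 + 8 + 4 + 1 = 15085
  14279 + 15085 = 29364, and 00111001010110100 = 16384 + 8192 + 4096 + 512 + 128 + 32 + 16 + 4 = 29364 ✓



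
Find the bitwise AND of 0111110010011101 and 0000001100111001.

AND: 1 only when both bits are 1
  0111110010011101
& 0000001100111001
------------------
  0000000000011001
Decimal: 31901 & 825 = 25



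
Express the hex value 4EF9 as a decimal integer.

Expand by place value (powers of 16):
Digit values: E = 14, F = 15
4EF9 = 4 × 16^3 + 14 × 16^2 + 15 × 16^1 + 9 × 16^0
= 4 × 4096 + 14 × 256 + 15 × 16 + 9 × 1
= 16384 + 3584 + 240 + 9
= 20217



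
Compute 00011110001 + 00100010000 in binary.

Add column by column from the right: bit + bit + carry-in; write the sum mod 2, carry 1 when the sum is 2 or 3.
carry:  01111100000
        00011110001
+       00100010000
-------------------
       001000000001
(the carry out of the leftmost column, 0, becomes the leading bit)
Decimal check:
  00011110001 = 128 + 64 + 32 + 16 + 1 = 241
  00100010000 = 256 + 16 = 272
  241 + 272 = 513, and 001000000001 = 512 + 1 = 513 ✓



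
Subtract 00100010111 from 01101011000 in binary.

Method 1 - Direct subtraction (column by column from the right: bit − bit − borrow-in; if negative, add 2 and borrow 1 from the next column):
borrow: 00000001110
        01101011000
-       00100010111
-------------------
        01001000001

Method 2 - Add two's complement:
Two's complement of 00100010111: invert → 11011101000, add 1 → 11011101001
  01101011000
+ 11011101001
-------------
 101001000001  (end carry out of the top bit = 1)
Discarding the end carry: 01001000001
Decimal check:
  01101011000 = 512 + 256 + 64 + 16 + 8 = 856
  00100010111 = 256 + 16 + 4 + 2 + 1 = 279
  856 - 279 = 577, and 01001000001 = 512 + 64 + 1 = 577 ✓



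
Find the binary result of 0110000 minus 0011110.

Method 1 - Direct subtraction (column by column from the right: bit − bit − borrow-in; if negative, add 2 and borrow 1 from the next column):
borrow: 0111100
        0110000
-       0011110
---------------
        0010010

Method 2 - Add two's complement:
Two's complement of 0011110: invert → 1100001, add 1 → 1100010
  0110000
+ 1100010
---------
 10010010  (end carry out of the top bit = 1)
Discarding the end carry: 0010010
Decimal check:
  0110000 = 32 + 16 = 48
  0011110 = 16 + 8 + 4 + 2 = 30
  48 - 30 = 18, and 0010010 = 16 + 2 = 18 ✓



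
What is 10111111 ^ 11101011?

XOR: 1 when bits differ
  10111111
^ 11101011
----------
  01010100
Decimal: 191 ^ 235 = 84



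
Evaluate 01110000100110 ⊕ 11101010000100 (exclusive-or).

XOR: 1 when bits differ
  01110000100110
^ 11101010000100
----------------
  10011010100010
Decimal: 7206 ^ 14980 = 9890



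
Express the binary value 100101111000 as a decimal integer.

Sum of powers of 2 for each 1-bit:
2^3 + 2^4 + 2^5 + 2^6 + 2^8 + 2^11
= 8 + 16 + 32 + 64 + 256 + 2048
= 2424



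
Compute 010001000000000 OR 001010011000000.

OR: 1 when either bit is 1
  010001000000000
| 001010011000000
-----------------
  011011011000000
Decimal: 8704 | 5312 = 14016



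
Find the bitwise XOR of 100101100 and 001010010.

XOR: 1 when bits differ
  100101100
^ 001010010
-----------
  101111110
Decimal: 300 ^ 82 = 382



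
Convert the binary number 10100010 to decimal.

Sum of powers of 2 for each 1-bit:
2^1 + 2^5 + 2^7
= 2 + 32 + 128
= 162



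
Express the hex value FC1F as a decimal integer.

Expand by place value (powers of 16):
Digit values: F = 15, C = 12
FC1F = 15 × 16^3 + 12 × 16^2 + 1 × 16^1 + 15 × 16^0
= 15 × 4096 + 12 × 256 + 1 × 16 + 15 × 1
= 61440 + 3072 + 16 + 15
= 64543



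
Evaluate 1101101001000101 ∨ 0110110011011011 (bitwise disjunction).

OR: 1 when either bit is 1
  1101101001000101
| 0110110011011011
------------------
  1111111011011111
Decimal: 55877 | 27867 = 65247



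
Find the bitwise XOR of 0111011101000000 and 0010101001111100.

XOR: 1 when bits differ
  0111011101000000
^ 0010101001111100
------------------
  0101110100111100
Decimal: 30528 ^ 10876 = 23868



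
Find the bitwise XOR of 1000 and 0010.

XOR: 1 when bits differ
  1000
^ 0010
------
  1010
Decimal: 8 ^ 2 = 10



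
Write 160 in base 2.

Using repeated division by 2:
160 ÷ 2 = 80 remainder 0
80 ÷ 2 = 40 remainder 0
40 ÷ 2 = 20 remainder 0
20 ÷ 2 = 10 remainder 0
10 ÷ 2 = 5 remainder 0
5 ÷ 2 = 2 remainder 1
2 ÷ 2 = 1 remainder 0
1 ÷ 2 = 0 remainder 1
Reading remainders bottom to top: 10100000



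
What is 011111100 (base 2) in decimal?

Sum of powers of 2 for each 1-bit:
2^2 + 2^3 + 2^4 + 2^5 + 2^6 + 2^7
= 4 + 8 + 16 + 32 + 64 + 128
= 252



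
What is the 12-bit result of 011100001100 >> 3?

Original: 011100001100 (decimal 1804)
Shift right by 3 positions
Drop the 3 low bits; fill with zeros on the left
Result: 000011100001 (decimal 225)
Equivalent: 1804 >> 3 = 1804 ÷ 2^3 = 225



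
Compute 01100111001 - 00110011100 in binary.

Method 1 - Direct subtraction (column by column from the right: bit − bit − borrow-in; if negative, add 2 and borrow 1 from the next column):
borrow: 01100111000
        01100111001
-       00110011100
-------------------
        00110011101

Method 2 - Add two's complement:
Two's complement of 00110011100: invert → 11001100011, add 1 → 11001100100
  01100111001
+ 11001100100
-------------
 100110011101  (end carry out of the top bit = 1)
Discarding the end carry: 00110011101
Decimal check:
  01100111001 = 512 + 256 + 32 + 16 + 8 + 1 = 825
  00110011100 = 256 + 128 + 16 + 8 + 4 = 412
  825 - 412 = 413, and 00110011101 = 256 + 128 + 16 + 8 + 4 + 1 = 413 ✓



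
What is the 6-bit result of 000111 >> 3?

Original: 000111 (decimal 7)
Shift right by 3 positions
Drop the 3 low bits; fill with zeros on the left
Result: 000000 (decimal 0)
Equivalent: 7 >> 3 = 7 ÷ 2^3 = 0



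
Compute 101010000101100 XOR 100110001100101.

XOR: 1 when bits differ
  101010000101100
^ 100110001100101
-----------------
  001100001001001
Decimal: 21548 ^ 19557 = 6217



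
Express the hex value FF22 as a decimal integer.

Expand by place value (powers of 16):
Digit values: F = 15
FF22 = 15 × 16^3 + 15 × 16^2 + 2 × 16^1 + 2 × 16^0
= 15 × 4096 + 15 × 256 + 2 × 16 + 2 × 1
= 61440 + 3840 + 32 + 2
= 65314



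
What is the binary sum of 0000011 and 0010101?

Add column by column from the right: bit + bit + carry-in; write the sum mod 2, carry 1 when the sum is 2 or 3.
carry:  0001110
        0000011
+       0010101
---------------
       00011000
(the carry out of the leftmost column, 0, becomes the leading bit)
Decimal check:
  0000011 = 2 + 1 = 3
  0010101 = 16 + 4 + 1 = 21
  3 + 21 = 24, and 00011000 = 16 + 8 = 24 ✓



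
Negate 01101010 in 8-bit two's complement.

Original: 01101010
Step 1 - Invert all bits: 10010101
Step 2 - Add 1: 10010110
Verification: 01101010 + 10010110 = 100000000; discarding the end carry (carry out of the top bit) leaves the 8-bit value 00000000, as required for x + (-x)



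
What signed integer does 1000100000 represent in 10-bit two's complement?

Binary: 1000100000
Sign bit: 1 (negative)
Invert: 0111011111
Add 1:  0111100000
Magnitude: 0111100000 = 256 + 128 + 64 + 32 = 480
Value: -480



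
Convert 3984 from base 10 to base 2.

Using repeated division by 2:
3984 ÷ 2 = 1992 remainder 0
1992 ÷ 2 = 996 remainder 0
996 ÷ 2 = 498 remainder 0
498 ÷ 2 = 249 remainder 0
249 ÷ 2 = 124 remainder 1
124 ÷ 2 = 62 remainder 0
62 ÷ 2 = 31 remainder 0
31 ÷ 2 = 15 remainder 1
15 ÷ 2 = 7 remainder 1
7 ÷ 2 = 3 remainder 1
3 ÷ 2 = 1 remainder 1
1 ÷ 2 = 0 remainder 1
Reading remainders bottom to top: 111110010000



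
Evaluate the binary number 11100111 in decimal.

Sum of powers of 2 for each 1-bit:
2^0 + 2^1 + 2^2 + 2^5 + 2^6 + 2^7
= 1 + 2 + 4 + 32 + 64 + 128
= 231



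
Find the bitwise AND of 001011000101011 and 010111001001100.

AND: 1 only when both bits are 1
  001011000101011
& 010111001001100
-----------------
  000011000001000
Decimal: 5675 & 11852 = 1544



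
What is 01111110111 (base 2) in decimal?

Sum of powers of 2 for each 1-bit:
2^0 + 2^1 + 2^2 + 2^4 + 2^5 + 2^6 + 2^7 + 2^8 + 2^9
= 1 + 2 + 4 + 16 + 32 + 64 + 128 + 256 + 512
= 1015



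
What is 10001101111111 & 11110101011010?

AND: 1 only when both bits are 1
  10001101111111
& 11110101011010
----------------
  10000101011010
Decimal: 9087 & 15706 = 8538



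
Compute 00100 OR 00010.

OR: 1 when either bit is 1
  00100
| 00010
-------
  00110
Decimal: 4 | 2 = 6



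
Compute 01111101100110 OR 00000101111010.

OR: 1 when either bit is 1
  01111101100110
| 00000101111010
----------------
  01111101111110
Decimal: 8038 | 378 = 8062



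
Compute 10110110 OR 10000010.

OR: 1 when either bit is 1
  10110110
| 10000010
----------
  10110110
Decimal: 182 | 130 = 182



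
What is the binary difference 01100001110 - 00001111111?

Method 1 - Direct subtraction (column by column from the right: bit − bit − borrow-in; if negative, add 2 and borrow 1 from the next column):
borrow: 00111111110
        01100001110
-       00001111111
-------------------
        01010001111

Method 2 - Add two's complement:
Two's complement of 00001111111: invert → 11110000000, add 1 → 11110000001
  01100001110
+ 11110000001
-------------
 101010001111  (end carry out of the top bit = 1)
Discarding the end carry: 01010001111
Decimal check:
  01100001110 = 512 + 256 + 8 + 4 + 2 = 782
  00001111111 = 64 + 32 + 16 + 8 + 4 + 2 + 1 = 127
  782 - 127 = 655, and 01010001111 = 512 + 128 + 8 + 4 + 2 + 1 = 655 ✓



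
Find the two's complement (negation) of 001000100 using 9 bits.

Original: 001000100
Step 1 - Invert all bits: 110111011
Step 2 - Add 1: 110111100
Verification: 001000100 + 110111100 = 1000000000; discarding the end carry (carry out of the top bit) leaves the 9-bit value 000000000, as required for x + (-x)



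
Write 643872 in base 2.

Using repeated division by 2:
643872 ÷ 2 = 321936 remainder 0
321936 ÷ 2 = 160968 remainder 0
160968 ÷ 2 = 80484 remainder 0
80484 ÷ 2 = 40242 remainder 0
40242 ÷ 2 = 20121 remainder 0
20121 ÷ 2 = 10060 remainder 1
10060 ÷ 2 = 5030 remainder 0
5030 ÷ 2 = 2515 remainder 0
2515 ÷ 2 = 1257 remainder 1
1257 ÷ 2 = 628 remainder 1
628 ÷ 2 = 314 remainder 0
314 ÷ 2 = 157 remainder 0
157 ÷ 2 = 78 remainder 1
78 ÷ 2 = 39 remainder 0
39 ÷ 2 = 19 remainder 1
19 ÷ 2 = 9 remainder 1
9 ÷ 2 = 4 remainder 1
4 ÷ 2 = 2 remainder 0
2 ÷ 2 = 1 remainder 0
1 ÷ 2 = 0 remainder 1
Reading remainders bottom to top: 10011101001100100000



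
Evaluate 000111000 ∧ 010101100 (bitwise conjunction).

AND: 1 only when both bits are 1
  000111000
& 010101100
-----------
  000101000
Decimal: 56 & 172 = 40



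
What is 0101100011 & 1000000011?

AND: 1 only when both bits are 1
  0101100011
& 1000000011
------------
  0000000011
Decimal: 355 & 515 = 3



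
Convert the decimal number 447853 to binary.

Using repeated division by 2:
447853 ÷ 2 = 223926 remainder 1
223926 ÷ 2 = 111963 remainder 0
111963 ÷ 2 = 55981 remainder 1
55981 ÷ 2 = 27990 remainder 1
27990 ÷ 2 = 13995 remainder 0
13995 ÷ 2 = 6997 remainder 1
6997 ÷ 2 = 3498 remainder 1
3498 ÷ 2 = 1749 remainder 0
1749 ÷ 2 = 874 remainder 1
874 ÷ 2 = 437 remainder 0
437 ÷ 2 = 218 remainder 1
218 ÷ 2 = 109 remainder 0
109 ÷ 2 = 54 remainder 1
54 ÷ 2 = 27 remainder 0
27 ÷ 2 = 13 remainder 1
13 ÷ 2 = 6 remainder 1
6 ÷ 2 = 3 remainder 0
3 ÷ 2 = 1 remainder 1
1 ÷ 2 = 0 remainder 1
Reading remainders bottom to top: 1101101010101101101



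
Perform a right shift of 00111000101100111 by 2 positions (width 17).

Original: 00111000101100111 (decimal 29031)
Shift right by 2 positions
Drop the 2 low bits; fill with zeros on the left
Result: 00001110001011001 (decimal 7257)
Equivalent: 29031 >> 2 = 29031 ÷ 2^2 = 7257



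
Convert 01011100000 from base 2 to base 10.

Sum of powers of 2 for each 1-bit:
2^5 + 2^6 + 2^7 + 2^9
= 32 + 64 + 128 + 512
= 736



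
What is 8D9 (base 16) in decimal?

Expand by place value (powers of 16):
Digit values: D = 13
8D9 = 8 × 16^2 + 13 × 16^1 + 9 × 16^0
= 8 × 256 + 13 × 16 + 9 × 1
= 2048 + 208 + 9
= 2265



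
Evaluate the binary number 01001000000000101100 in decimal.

Sum of powers of 2 for each 1-bit:
2^2 + 2^3 + 2^5 + 2^15 + 2^18
= 4 + 8 + 32 + 32768 + 262144
= 294956



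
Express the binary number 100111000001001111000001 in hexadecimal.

Group into 4-bit nibbles from right:
  1001 = 9
  1100 = C
  0001 = 1
  0011 = 3
  1100 = C
  0001 = 1
Result: 9C13C1



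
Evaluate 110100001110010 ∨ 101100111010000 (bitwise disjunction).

OR: 1 when either bit is 1
  110100001110010
| 101100111010000
-----------------
  111100111110010
Decimal: 26738 | 22992 = 31218



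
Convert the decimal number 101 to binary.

Using repeated division by 2:
101 ÷ 2 = 50 remainder 1
50 ÷ 2 = 25 remainder 0
25 ÷ 2 = 12 remainder 1
12 ÷ 2 = 6 remainder 0
6 ÷ 2 = 3 remainder 0
3 ÷ 2 = 1 remainder 1
1 ÷ 2 = 0 remainder 1
Reading remainders bottom to top: 1100101



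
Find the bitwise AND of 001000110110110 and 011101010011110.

AND: 1 only when both bits are 1
  001000110110110
& 011101010011110
-----------------
  001000010010110
Decimal: 4534 & 15006 = 4246



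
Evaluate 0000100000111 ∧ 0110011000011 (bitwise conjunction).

AND: 1 only when both bits are 1
  0000100000111
& 0110011000011
---------------
  0000000000011
Decimal: 263 & 3267 = 3



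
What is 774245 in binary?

Using repeated division by 2:
774245 ÷ 2 = 387122 remainder 1
387122 ÷ 2 = 193561 remainder 0
193561 ÷ 2 = 96780 remainder 1
96780 ÷ 2 = 48390 remainder 0
48390 ÷ 2 = 24195 remainder 0
24195 ÷ 2 = 12097 remainder 1
12097 ÷ 2 = 6048 remainder 1
6048 ÷ 2 = 3024 remainder 0
3024 ÷ 2 = 1512 remainder 0
1512 ÷ 2 = 756 remainder 0
756 ÷ 2 = 378 remainder 0
378 ÷ 2 = 189 remainder 0
189 ÷ 2 = 94 remainder 1
94 ÷ 2 = 47 remainder 0
47 ÷ 2 = 23 remainder 1
23 ÷ 2 = 11 remainder 1
11 ÷ 2 = 5 remainder 1
5 ÷ 2 = 2 remainder 1
2 ÷ 2 = 1 remainder 0
1 ÷ 2 = 0 remainder 1
Reading remainders bottom to top: 10111101000001100101



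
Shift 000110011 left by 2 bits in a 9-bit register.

Original: 000110011 (decimal 51)
Shift left by 2 positions
Append 2 zeros on the right
Result: 011001100 (decimal 204)
Equivalent: 51 << 2 = 51 × 2^2 = 204



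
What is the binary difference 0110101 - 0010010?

Method 1 - Direct subtraction (column by column from the right: bit − bit − borrow-in; if negative, add 2 and borrow 1 from the next column):
borrow: 0000100
        0110101
-       0010010
---------------
        0100011

Method 2 - Add two's complement:
Two's complement of 0010010: invert → 1101101, add 1 → 1101110
  0110101
+ 1101110
---------
 10100011  (end carry out of the top bit = 1)
Discarding the end carry: 0100011
Decimal check:
  0110101 = 32 + 16 + 4 + 1 = 53
  0010010 = 16 + 2 = 18
  53 - 18 = 35, and 0100011 = 32 + 2 + 1 = 35 ✓



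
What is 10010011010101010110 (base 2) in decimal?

Sum of powers of 2 for each 1-bit:
2^1 + 2^2 + 2^4 + 2^6 + 2^8 + 2^10 + 2^12 + 2^13 + 2^16 + 2^19
= 2 + 4 + 16 + 64 + 256 + 1024 + 4096 + 8192 + 65536 + 524288
= 603478



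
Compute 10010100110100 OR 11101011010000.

OR: 1 when either bit is 1
  10010100110100
| 11101011010000
----------------
  11111111110100
Decimal: 9524 | 15056 = 16372



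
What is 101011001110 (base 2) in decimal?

Sum of powers of 2 for each 1-bit:
2^1 + 2^2 + 2^3 + 2^6 + 2^7 + 2^9 + 2^11
= 2 + 4 + 8 + 64 + 128 + 512 + 2048
= 2766



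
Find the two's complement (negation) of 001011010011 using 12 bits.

Original: 001011010011
Step 1 - Invert all bits: 110100101100
Step 2 - Add 1: 110100101101
Verification: 001011010011 + 110100101101 = 1000000000000; discarding the end carry (carry out of the top bit) leaves the 12-bit value 000000000000, as required for x + (-x)



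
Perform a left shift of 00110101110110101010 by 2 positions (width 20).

Original: 00110101110110101010 (decimal 220586)
Shift left by 2 positions
Append 2 zeros on the right
Result: 11010111011010101000 (decimal 882344)
Equivalent: 220586 << 2 = 220586 × 2^2 = 882344



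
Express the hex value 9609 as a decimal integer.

Expand by place value (powers of 16):
9609 = 9 × 16^3 + 6 × 16^2 + 0 × 16^1 + 9 × 16^0
= 9 × 4096 + 6 × 256 + 0 × 16 + 9 × 1
= 36864 + 1536 + 0 + 9
= 38409



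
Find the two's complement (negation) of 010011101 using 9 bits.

Original: 010011101
Step 1 - Invert all bits: 101100010
Step 2 - Add 1: 101100011
Verification: 010011101 + 101100011 = 1000000000; discarding the end carry (carry out of the top bit) leaves the 9-bit value 000000000, as required for x + (-x)



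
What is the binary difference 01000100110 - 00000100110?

Method 1 - Direct subtraction (column by column from the right: bit − bit − borrow-in; if negative, add 2 and borrow 1 from the next column):
borrow: 00000000000
        01000100110
-       00000100110
-------------------
        01000000000

Method 2 - Add two's complement:
Two's complement of 00000100110: invert → 11111011001, add 1 → 11111011010
  01000100110
+ 11111011010
-------------
 101000000000  (end carry out of the top bit = 1)
Discarding the end carry: 01000000000
Decimal check:
  01000100110 = 512 + 32 + 4 + 2 = 550
  00000100110 = 32 + 4 + 2 = 38
  550 - 38 = 512, and 01000000000 = 512 ✓



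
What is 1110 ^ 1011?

XOR: 1 when bits differ
  1110
^ 1011
------
  0101
Decimal: 14 ^ 11 = 5



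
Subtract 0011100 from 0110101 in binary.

Method 1 - Direct subtraction (column by column from the right: bit − bit − borrow-in; if negative, add 2 and borrow 1 from the next column):
borrow: 0110000
        0110101
-       0011100
---------------
        0011001

Method 2 - Add two's complement:
Two's complement of 0011100: invert → 1100011, add 1 → 1100100
  0110101
+ 1100100
---------
 10011001  (end carry out of the top bit = 1)
Discarding the end carry: 0011001
Decimal check:
  0110101 = 32 + 16 + 4 + 1 = 53
  0011100 = 16 + 8 + 4 = 28
  53 - 28 = 25, and 0011001 = 16 + 8 + 1 = 25 ✓



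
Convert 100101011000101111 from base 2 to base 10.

Sum of powers of 2 for each 1-bit:
2^0 + 2^1 + 2^2 + 2^3 + 2^5 + 2^9 + 2^10 + 2^12 + 2^14 + 2^17
= 1 + 2 + 4 + 8 + 32 + 512 + 1024 + 4096 + 16384 + 131072
= 153135



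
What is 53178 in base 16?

Using repeated division by 16 (digits 10–15 are A–F):
53178 ÷ 16 = 3323 remainder 10 (A)
3323 ÷ 16 = 207 remainder 11 (B)
207 ÷ 16 = 12 remainder 15 (F)
12 ÷ 16 = 0 remainder 12 (C)
Reading remainders bottom to top: CFBA



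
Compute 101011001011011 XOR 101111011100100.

XOR: 1 when bits differ
  101011001011011
^ 101111011100100
-----------------
  000100010111111
Decimal: 22107 ^ 24292 = 2239



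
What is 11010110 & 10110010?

AND: 1 only when both bits are 1
  11010110
& 10110010
----------
  10010010
Decimal: 214 & 178 = 146



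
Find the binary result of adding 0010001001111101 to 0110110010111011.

Add column by column from the right: bit + bit + carry-in; write the sum mod 2, carry 1 when the sum is 2 or 3.
carry:  1100000111111110
        0010001001111101
+       0110110010111011
------------------------
       01000111100111000
(the carry out of the leftmost column, 0, becomes the leading bit)
Decimal check:
  0010001001111101 = 8192 + 512 + 64 + 32 + 16 + 8 + 4 + 1 = 8829
  0110110010111011 = 16384 + 8192 + 2048 + 1024 + 128 + 32 + 16 + 8 + 2 + 1 = 27835
  8829 + 27835 = 36664, and 01000111100111000 = 32768 + 2048 + 1024 + 512 + 256 + 32 + 16 + 8 = 36664 ✓



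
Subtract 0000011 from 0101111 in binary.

Method 1 - Direct subtraction (column by column from the right: bit − bit − borrow-in; if negative, add 2 and borrow 1 from the next column):
borrow: 0000000
        0101111
-       0000011
---------------
        0101100

Method 2 - Add two's complement:
Two's complement of 0000011: invert → 1111100, add 1 → 1111101
  0101111
+ 1111101
---------
 10101100  (end carry out of the top bit = 1)
Discarding the end carry: 0101100
Decimal check:
  0101111 = 32 + 8 + 4 + 2 + 1 = 47
  0000011 = 2 + 1 = 3
  47 - 3 = 44, and 0101100 = 32 + 8 + 4 = 44 ✓



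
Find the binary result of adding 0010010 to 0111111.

Add column by column from the right: bit + bit + carry-in; write the sum mod 2, carry 1 when the sum is 2 or 3.
carry:  1111100
        0010010
+       0111111
---------------
       01010001
(the carry out of the leftmost column, 0, becomes the leading bit)
Decimal check:
  0010010 = 16 + 2 = 18
  0111111 = 32 + 16 + 8 + 4 + 2 + 1 = 63
  18 + 63 = 81, and 01010001 = 64 + 16 + 1 = 81 ✓



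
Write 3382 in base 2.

Using repeated division by 2:
3382 ÷ 2 = 1691 remainder 0
1691 ÷ 2 = 845 remainder 1
845 ÷ 2 = 422 remainder 1
422 ÷ 2 = 211 remainder 0
211 ÷ 2 = 105 remainder 1
105 ÷ 2 = 52 remainder 1
52 ÷ 2 = 26 remainder 0
26 ÷ 2 = 13 remainder 0
13 ÷ 2 = 6 remainder 1
6 ÷ 2 = 3 remainder 0
3 ÷ 2 = 1 remainder 1
1 ÷ 2 = 0 remainder 1
Reading remainders bottom to top: 110100110110



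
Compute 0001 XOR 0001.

XOR: 1 when bits differ
  0001
^ 0001
------
  0000
Decimal: 1 ^ 1 = 0



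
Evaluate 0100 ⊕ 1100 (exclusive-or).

XOR: 1 when bits differ
  0100
^ 1100
------
  1000
Decimal: 4 ^ 12 = 8



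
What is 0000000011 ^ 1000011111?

XOR: 1 when bits differ
  0000000011
^ 1000011111
------------
  1000011100
Decimal: 3 ^ 543 = 540



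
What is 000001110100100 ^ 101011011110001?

XOR: 1 when bits differ
  000001110100100
^ 101011011110001
-----------------
  101010101010101
Decimal: 932 ^ 22257 = 21845



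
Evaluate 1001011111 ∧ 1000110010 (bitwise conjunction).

AND: 1 only when both bits are 1
  1001011111
& 1000110010
------------
  1000010010
Decimal: 607 & 562 = 530



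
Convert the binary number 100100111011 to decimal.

Sum of powers of 2 for each 1-bit:
2^0 + 2^1 + 2^3 + 2^4 + 2^5 + 2^8 + 2^11
= 1 + 2 + 8 + 16 + 32 + 256 + 2048
= 2363



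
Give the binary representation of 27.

Using repeated division by 2:
27 ÷ 2 = 13 remainder 1
13 ÷ 2 = 6 remainder 1
6 ÷ 2 = 3 remainder 0
3 ÷ 2 = 1 remainder 1
1 ÷ 2 = 0 remainder 1
Reading remainders bottom to top: 11011



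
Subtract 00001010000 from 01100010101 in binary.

Method 1 - Direct subtraction (column by column from the right: bit − bit − borrow-in; if negative, add 2 and borrow 1 from the next column):
borrow: 00110000000
        01100010101
-       00001010000
-------------------
        01011000101

Method 2 - Add two's complement:
Two's complement of 00001010000: invert → 11110101111, add 1 → 11110110000
  01100010101
+ 11110110000
-------------
 101011000101  (end carry out of the top bit = 1)
Discarding the end carry: 01011000101
Decimal check:
  01100010101 = 512 + 256 + 16 + 4 + 1 = 789
  00001010000 = 64 + 16 = 80
  789 - 80 = 709, and 01011000101 = 512 + 128 + 64 + 4 + 1 = 709 ✓



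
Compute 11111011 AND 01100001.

AND: 1 only when both bits are 1
  11111011
& 01100001
----------
  01100001
Decimal: 251 & 97 = 97



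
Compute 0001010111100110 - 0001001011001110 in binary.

Method 1 - Direct subtraction (column by column from the right: bit − bit − borrow-in; if negative, add 2 and borrow 1 from the next column):
borrow: 0000010000110000
        0001010111100110
-       0001001011001110
------------------------
        0000001100011000

Method 2 - Add two's complement:
Two's complement of 0001001011001110: invert → 1110110100110001, add 1 → 1110110100110010
  0001010111100110
+ 1110110100110010
------------------
 10000001100011000  (end carry out of the top bit = 1)
Discarding the end carry: 0000001100011000
Decimal check:
  0001010111100110 = 4096 + 1024 + 256 + 128 + 64 + 32 + 4 + 2 = 5606
  0001001011001110 = 4096 + 512 + 128 + 64 + 8 + 4 + 2 = 4814
  5606 - 4814 = 792, and 0000001100011000 = 512 + 256 + 16 + 8 = 792 ✓



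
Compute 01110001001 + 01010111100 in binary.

Add column by column from the right: bit + bit + carry-in; write the sum mod 2, carry 1 when the sum is 2 or 3.
carry:  11101110000
        01110001001
+       01010111100
-------------------
       011001000101
(the carry out of the leftmost column, 0, becomes the leading bit)
Decimal check:
  01110001001 = 512 + 256 + 128 + 8 + 1 = 905
  01010111100 = 512 + 128 + 32 + 16 + 8 + 4 = 700
  905 + 700 = 1605, and 011001000101 = 1024 + 512 + 64 + 4 + 1 = 1605 ✓



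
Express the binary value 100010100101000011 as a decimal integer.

Sum of powers of 2 for each 1-bit:
2^0 + 2^1 + 2^6 + 2^8 + 2^11 + 2^13 + 2^17
= 1 + 2 + 64 + 256 + 2048 + 8192 + 131072
= 141635



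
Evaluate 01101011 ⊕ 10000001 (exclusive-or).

XOR: 1 when bits differ
  01101011
^ 10000001
----------
  11101010
Decimal: 107 ^ 129 = 234



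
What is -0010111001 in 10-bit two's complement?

Original: 0010111001
Step 1 - Invert all bits: 1101000110
Step 2 - Add 1: 1101000111
Verification: 0010111001 + 1101000111 = 10000000000; discarding the end carry (carry out of the top bit) leaves the 10-bit value 0000000000, as required for x + (-x)



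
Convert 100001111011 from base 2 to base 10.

Sum of powers of 2 for each 1-bit:
2^0 + 2^1 + 2^3 + 2^4 + 2^5 + 2^6 + 2^11
= 1 + 2 + 8 + 16 + 32 + 64 + 2048
= 2171



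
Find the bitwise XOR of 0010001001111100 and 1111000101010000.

XOR: 1 when bits differ
  0010001001111100
^ 1111000101010000
------------------
  1101001100101100
Decimal: 8828 ^ 61776 = 54060



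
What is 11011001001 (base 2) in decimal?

Sum of powers of 2 for each 1-bit:
2^0 + 2^3 + 2^6 + 2^7 + 2^9 + 2^10
= 1 + 8 + 64 + 128 + 512 + 1024
= 1737



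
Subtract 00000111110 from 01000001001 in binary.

Method 1 - Direct subtraction (column by column from the right: bit − bit − borrow-in; if negative, add 2 and borrow 1 from the next column):
borrow: 01111111100
        01000001001
-       00000111110
-------------------
        00111001011

Method 2 - Add two's complement:
Two's complement of 00000111110: invert → 11111000001, add 1 → 11111000010
  01000001001
+ 11111000010
-------------
 100111001011  (end carry out of the top bit = 1)
Discarding the end carry: 00111001011
Decimal check:
  01000001001 = 512 + 8 + 1 = 521
  00000111110 = 32 + 16 + 8 + 4 + 2 = 62
  521 - 62 = 459, and 00111001011 = 256 + 128 + 64 + 8 + 2 + 1 = 459 ✓



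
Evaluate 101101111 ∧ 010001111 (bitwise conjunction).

AND: 1 only when both bits are 1
  101101111
& 010001111
-----------
  000001111
Decimal: 367 & 143 = 15



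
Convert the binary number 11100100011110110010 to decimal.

Sum of powers of 2 for each 1-bit:
2^1 + 2^4 + 2^5 + 2^7 + 2^8 + 2^9 + 2^10 + 2^14 + 2^17 + 2^18 + 2^19
= 2 + 16 + 32 + 128 + 256 + 512 + 1024 + 16384 + 131072 + 262144 + 524288
= 935858



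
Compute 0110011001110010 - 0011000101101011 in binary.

Method 1 - Direct subtraction (column by column from the right: bit − bit − borrow-in; if negative, add 2 and borrow 1 from the next column):
borrow: 0110001000011110
        0110011001110010
-       0011000101101011
------------------------
        0011010100000111

Method 2 - Add two's complement:
Two's complement of 0011000101101011: invert → 1100111010010100, add 1 → 1100111010010101
  0110011001110010
+ 1100111010010101
------------------
 10011010100000111  (end carry out of the top bit = 1)
Discarding the end carry: 0011010100000111
Decimal check:
  0110011001110010 = 16384 + 8192 + 1024 + 512 + 64 + 32 + 16 + 2 = 26226
  0011000101101011 = 8192 + 4096 + 256 + 64 + 32 + 8 + 2 + 1 = 12651
  26226 - 12651 = 13575, and 0011010100000111 = 8192 + 4096 + 1024 + 256 + 4 + 2 + 1 = 13575 ✓



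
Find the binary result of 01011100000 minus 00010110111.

Method 1 - Direct subtraction (column by column from the right: bit − bit − borrow-in; if negative, add 2 and borrow 1 from the next column):
borrow: 00001111110
        01011100000
-       00010110111
-------------------
        01000101001

Method 2 - Add two's complement:
Two's complement of 00010110111: invert → 11101001000, add 1 → 11101001001
  01011100000
+ 11101001001
-------------
 101000101001  (end carry out of the top bit = 1)
Discarding the end carry: 01000101001
Decimal check:
  01011100000 = 512 + 128 + 64 + 32 = 736
  00010110111 = 128 + 32 + 16 + 4 + 2 + 1 = 183
  736 - 183 = 553, and 01000101001 = 512 + 32 + 8 + 1 = 553 ✓



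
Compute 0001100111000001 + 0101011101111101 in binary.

Add column by column from the right: bit + bit + carry-in; write the sum mod 2, carry 1 when the sum is 2 or 3.
carry:  0011111110000010
        0001100111000001
+       0101011101111101
------------------------
       00111000100111110
(the carry out of the leftmost column, 0, becomes the leading bit)
Decimal check:
  0001100111000001 = 4096 + 2048 + 256 + 128 + 64 + 1 = 6593
  0101011101111101 = 16384 + 4096 + 1024 + 512 + 256 + 64 + 32 + 16 + 8 + 4 + 1 = 22397
  6593 + 22397 = 28990, and 00111000100111110 = 16384 + 8192 + 4096 + 256 + 32 + 16 + 8 + 4 + 2 = 28990 ✓



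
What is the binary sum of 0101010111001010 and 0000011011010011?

Add column by column from the right: bit + bit + carry-in; write the sum mod 2, carry 1 when the sum is 2 or 3.
carry:  0000111110000100
        0101010111001010
+       0000011011010011
------------------------
       00101110010011101
(the carry out of the leftmost column, 0, becomes the leading bit)
Decimal check:
  0101010111001010 = 16384 + 4096 + 1024 + 256 + 128 + 64 + 8 + 2 = 21962
  0000011011010011 = 1024 + 512 + 128 + 64 + 16 + 2 + 1 = 1747
  21962 + 1747 = 23709, and 00101110010011101 = 16384 + 4096 + 2048 + 1024 + 128 + 16 + 8 + 4 + 1 = 23709 ✓



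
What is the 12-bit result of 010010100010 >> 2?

Original: 010010100010 (decimal 1186)
Shift right by 2 positions
Drop the 2 low bits; fill with zeros on the left
Result: 000100101000 (decimal 296)
Equivalent: 1186 >> 2 = 1186 ÷ 2^2 = 296



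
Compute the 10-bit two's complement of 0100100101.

Original: 0100100101
Step 1 - Invert all bits: 1011011010
Step 2 - Add 1: 1011011011
Verification: 0100100101 + 1011011011 = 10000000000; discarding the end carry (carry out of the top bit) leaves the 10-bit value 0000000000, as required for x + (-x)



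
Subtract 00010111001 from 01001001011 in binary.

Method 1 - Direct subtraction (column by column from the right: bit − bit − borrow-in; if negative, add 2 and borrow 1 from the next column):
borrow: 01101100000
        01001001011
-       00010111001
-------------------
        00110010010

Method 2 - Add two's complement:
Two's complement of 00010111001: invert → 11101000110, add 1 → 11101000111
  01001001011
+ 11101000111
-------------
 100110010010  (end carry out of the top bit = 1)
Discarding the end carry: 00110010010
Decimal check:
  01001001011 = 512 + 64 + 8 + 2 + 1 = 587
  00010111001 = 128 + 32 + 16 + 8 + 1 = 185
  587 - 185 = 402, and 00110010010 = 256 + 128 + 16 + 2 = 402 ✓



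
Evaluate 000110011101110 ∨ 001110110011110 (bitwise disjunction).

OR: 1 when either bit is 1
  000110011101110
| 001110110011110
-----------------
  001110111111110
Decimal: 3310 | 7582 = 7678



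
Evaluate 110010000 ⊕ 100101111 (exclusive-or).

XOR: 1 when bits differ
  110010000
^ 100101111
-----------
  010111111
Decimal: 400 ^ 303 = 191



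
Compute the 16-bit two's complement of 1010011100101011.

Original (sign bit 1, negative): 1010011100101011
Step 1 - Invert all bits: 0101100011010100
Step 2 - Add 1: 0101100011010101
Verification: 1010011100101011 + 0101100011010101 = 10000000000000000; discarding the end carry (carry out of the top bit) leaves the 16-bit value 0000000000000000, as required for x + (-x)



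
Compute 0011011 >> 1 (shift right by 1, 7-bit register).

Original: 0011011 (decimal 27)
Shift right by 1 position
Drop the 1 low bit; fill with zero on the left
Result: 0001101 (decimal 13)
Equivalent: 27 >> 1 = 27 ÷ 2^1 = 13



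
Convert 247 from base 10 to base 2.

Using repeated division by 2:
247 ÷ 2 = 123 remainder 1
123 ÷ 2 = 61 remainder 1
61 ÷ 2 = 30 remainder 1
30 ÷ 2 = 15 remainder 0
15 ÷ 2 = 7 remainder 1
7 ÷ 2 = 3 remainder 1
3 ÷ 2 = 1 remainder 1
1 ÷ 2 = 0 remainder 1
Reading remainders bottom to top: 11110111



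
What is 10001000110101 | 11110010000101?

OR: 1 when either bit is 1
  10001000110101
| 11110010000101
----------------
  11111010110101
Decimal: 8757 | 15493 = 16053



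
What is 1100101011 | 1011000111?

OR: 1 when either bit is 1
  1100101011
| 1011000111
------------
  1111101111
Decimal: 811 | 711 = 1007



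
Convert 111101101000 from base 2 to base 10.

Sum of powers of 2 for each 1-bit:
2^3 + 2^5 + 2^6 + 2^8 + 2^9 + 2^10 + 2^11
= 8 + 32 + 64 + 256 + 512 + 1024 + 2048
= 3944



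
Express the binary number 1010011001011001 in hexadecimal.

Group into 4-bit nibbles from right:
  1010 = A
  0110 = 6
  0101 = 5
  1001 = 9
Result: A659



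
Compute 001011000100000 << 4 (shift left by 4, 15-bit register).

Original: 001011000100000 (decimal 5664)
Shift left by 4 positions
Append 4 zeros on the right and drop the 4 high bits that overflow the 15-bit width
Result: 110001000000000 (decimal 25088)
Equivalent: 5664 << 4 = 5664 × 2^4 = 90624, truncated to 15 bits = 25088



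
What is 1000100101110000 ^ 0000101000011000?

XOR: 1 when bits differ
  1000100101110000
^ 0000101000011000
------------------
  1000001101101000
Decimal: 35184 ^ 2584 = 33640



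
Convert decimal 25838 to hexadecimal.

Using repeated division by 16 (digits 10–15 are A–F):
25838 ÷ 16 = 1614 remainder 14 (E)
1614 ÷ 16 = 100 remainder 14 (E)
100 ÷ 16 = 6 remainder 4
6 ÷ 16 = 0 remainder 6
Reading remainders bottom to top: 64EE



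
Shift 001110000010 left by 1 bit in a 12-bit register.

Original: 001110000010 (decimal 898)
Shift left by 1 position
Append 1 zero on the right
Result: 011100000100 (decimal 1796)
Equivalent: 898 << 1 = 898 × 2^1 = 1796



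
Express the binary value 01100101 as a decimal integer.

Sum of powers of 2 for each 1-bit:
2^0 + 2^2 + 2^5 + 2^6
= 1 + 4 + 32 + 64
= 101



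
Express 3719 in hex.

Using repeated division by 16 (digits 10–15 are A–F):
3719 ÷ 16 = 232 remainder 7
232 ÷ 16 = 14 remainder 8
14 ÷ 16 = 0 remainder 14 (E)
Reading remainders bottom to top: E87



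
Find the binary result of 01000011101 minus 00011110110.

Method 1 - Direct subtraction (column by column from the right: bit − bit − borrow-in; if negative, add 2 and borrow 1 from the next column):
borrow: 01111001100
        01000011101
-       00011110110
-------------------
        00100100111

Method 2 - Add two's complement:
Two's complement of 00011110110: invert → 11100001001, add 1 → 11100001010
  01000011101
+ 11100001010
-------------
 100100100111  (end carry out of the top bit = 1)
Discarding the end carry: 00100100111
Decimal check:
  01000011101 = 512 + 16 + 8 + 4 + 1 = 541
  00011110110 = 128 + 64 + 32 + 16 + 4 + 2 = 246
  541 - 246 = 295, and 00100100111 = 256 + 32 + 4 + 2 + 1 = 295 ✓



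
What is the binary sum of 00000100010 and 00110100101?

Add column by column from the right: bit + bit + carry-in; write the sum mod 2, carry 1 when the sum is 2 or 3.
carry:  00001000000
        00000100010
+       00110100101
-------------------
       000111000111
(the carry out of the leftmost column, 0, becomes the leading bit)
Decimal check:
  00000100010 = 32 + 2 = 34
  00110100101 = 256 + 128 + 32 + 4 + 1 = 421
  34 + 421 = 455, and 000111000111 = 256 + 128 + 64 + 4 + 2 + 1 = 455 ✓



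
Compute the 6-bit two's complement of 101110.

Original (sign bit 1, negative): 101110
Step 1 - Invert all bits: 010001
Step 2 - Add 1: 010010
Verification: 101110 + 010010 = 1000000; discarding the end carry (carry out of the top bit) leaves the 6-bit value 000000, as required for x + (-x)



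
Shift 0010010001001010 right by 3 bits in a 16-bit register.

Original: 0010010001001010 (decimal 9290)
Shift right by 3 positions
Drop the 3 low bits; fill with zeros on the left
Result: 0000010010001001 (decimal 1161)
Equivalent: 9290 >> 3 = 9290 ÷ 2^3 = 1161



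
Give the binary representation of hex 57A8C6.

Convert each hex digit to 4 bits:
  5 = 0101
  7 = 0111
  A = 1010
  8 = 1000
  C = 1100
  6 = 0110
Concatenate: 010101111010100011000110



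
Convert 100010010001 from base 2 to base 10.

Sum of powers of 2 for each 1-bit:
2^0 + 2^4 + 2^7 + 2^11
= 1 + 16 + 128 + 2048
= 2193



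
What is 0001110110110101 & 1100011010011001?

AND: 1 only when both bits are 1
  0001110110110101
& 1100011010011001
------------------
  0000010010010001
Decimal: 7605 & 50841 = 1169



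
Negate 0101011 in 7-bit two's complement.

Original: 0101011
Step 1 - Invert all bits: 1010100
Step 2 - Add 1: 1010101
Verification: 0101011 + 1010101 = 10000000; discarding the end carry (carry out of the top bit) leaves the 7-bit value 0000000, as required for x + (-x)



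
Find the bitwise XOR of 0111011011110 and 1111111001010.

XOR: 1 when bits differ
  0111011011110
^ 1111111001010
---------------
  1000100010100
Decimal: 3806 ^ 8138 = 4372



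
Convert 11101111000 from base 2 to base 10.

Sum of powers of 2 for each 1-bit:
2^3 + 2^4 + 2^5 + 2^6 + 2^8 + 2^9 + 2^10
= 8 + 16 + 32 + 64 + 256 + 512 + 1024
= 1912



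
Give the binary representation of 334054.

Using repeated division by 2:
334054 ÷ 2 = 167027 remainder 0
167027 ÷ 2 = 83513 remainder 1
83513 ÷ 2 = 41756 remainder 1
41756 ÷ 2 = 20878 remainder 0
20878 ÷ 2 = 10439 remainder 0
10439 ÷ 2 = 5219 remainder 1
5219 ÷ 2 = 2609 remainder 1
2609 ÷ 2 = 1304 remainder 1
1304 ÷ 2 = 652 remainder 0
652 ÷ 2 = 326 remainder 0
326 ÷ 2 = 163 remainder 0
163 ÷ 2 = 81 remainder 1
81 ÷ 2 = 40 remainder 1
40 ÷ 2 = 20 remainder 0
20 ÷ 2 = 10 remainder 0
10 ÷ 2 = 5 remainder 0
5 ÷ 2 = 2 remainder 1
2 ÷ 2 = 1 remainder 0
1 ÷ 2 = 0 remainder 1
Reading remainders bottom to top: 1010001100011100110



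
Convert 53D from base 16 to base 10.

Expand by place value (powers of 16):
Digit values: D = 13
53D = 5 × 16^2 + 3 × 16^1 + 13 × 16^0
= 5 × 256 + 3 × 16 + 13 × 1
= 1280 + 48 + 13
= 1341

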